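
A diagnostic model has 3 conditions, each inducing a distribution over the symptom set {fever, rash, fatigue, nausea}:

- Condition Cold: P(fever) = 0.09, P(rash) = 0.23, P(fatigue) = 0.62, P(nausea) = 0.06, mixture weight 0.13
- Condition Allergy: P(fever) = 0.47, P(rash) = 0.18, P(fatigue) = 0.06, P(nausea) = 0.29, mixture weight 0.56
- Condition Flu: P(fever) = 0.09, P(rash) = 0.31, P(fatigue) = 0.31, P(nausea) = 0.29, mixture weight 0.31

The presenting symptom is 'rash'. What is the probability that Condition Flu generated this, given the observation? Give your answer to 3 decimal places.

P(component k | x) = π_k·f_k(x) / marginal(x), where marginal(x) = Σ_j π_j·f_j(x).
Component likelihoods at x = 'rash':
  L_Cold = P(rash | comp) = 0.23
  L_Allergy = P(rash | comp) = 0.18
  L_Flu = P(rash | comp) = 0.31
Unnormalised posteriors:
  π_Cold·L_Cold = 0.13 × 0.23 = 0.0299
  π_Allergy·L_Allergy = 0.56 × 0.18 = 0.1008
  π_Flu·L_Flu = 0.31 × 0.31 = 0.0961
Denominator: 0.0299 + 0.1008 + 0.0961 = 0.2268
So the posterior for Condition Flu is 0.0961 / 0.2268 ≈ 0.424.

0.424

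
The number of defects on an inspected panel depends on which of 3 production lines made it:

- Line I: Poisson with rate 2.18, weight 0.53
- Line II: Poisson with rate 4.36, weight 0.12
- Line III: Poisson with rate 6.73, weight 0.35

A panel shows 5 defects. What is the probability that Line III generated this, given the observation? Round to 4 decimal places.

By Bayes' theorem, P(k | x) = π_k f_k(x) / Σ_j π_j f_j(x).
Evaluate each component's likelihood at the observed value:
  p_I = e^(−2.18)·2.18^5/5! = 0.0463809
  p_II = e^(−4.36)·4.36^5/5! = 0.167775
  p_III = e^(−6.73)·6.73^5/5! = 0.137433
Multiply by the mixture weights:
  π_I·p_I = 0.53 × 0.0463809 = 0.0245819
  π_II·p_II = 0.12 × 0.167775 = 0.020133
  π_III·p_III = 0.35 × 0.137433 = 0.0481017
Denominator: 0.0245819 + 0.020133 + 0.0481017 = 0.0928166
P(Line III | 5 defects) = 0.0481017 / 0.0928166 ≈ 0.5182

0.5182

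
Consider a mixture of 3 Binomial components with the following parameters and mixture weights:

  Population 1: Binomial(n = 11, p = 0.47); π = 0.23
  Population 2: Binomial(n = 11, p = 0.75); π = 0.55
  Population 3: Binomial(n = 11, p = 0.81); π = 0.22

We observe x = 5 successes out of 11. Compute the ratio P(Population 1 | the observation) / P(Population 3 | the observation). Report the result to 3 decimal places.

Only the two components matter; the odds are (w_i f_i(x)) / (w_j f_j(x)).
Evaluate each component's likelihood at the observed value:
  p_1 = C(11,5)·0.47^5·0.53^6 = 462·0.0229345·0.0221644 = 0.234848
  p_2 = C(11,5)·0.75^5·0.25^6 = 462·0.237305·0.000244141 = 0.0267663
  p_3 = C(11,5)·0.81^5·0.19^6 = 462·0.348678·4.70459e-05 = 0.00757859
Posterior odds = (w_1·p_1) / (w_3·p_3) = (0.23·0.234848) / (0.22·0.00757859) = 0.054015 / 0.00166729 ≈ 32.397

32.397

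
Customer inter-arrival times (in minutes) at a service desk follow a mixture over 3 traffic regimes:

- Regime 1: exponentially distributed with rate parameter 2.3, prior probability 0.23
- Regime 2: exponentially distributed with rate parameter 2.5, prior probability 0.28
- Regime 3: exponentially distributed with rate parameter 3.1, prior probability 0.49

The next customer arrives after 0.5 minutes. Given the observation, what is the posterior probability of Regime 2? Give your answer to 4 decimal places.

0.2905

The responsibility of component k is P(Z=k) f_k(x) divided by Σ_j P(Z=j) f_j(x).
Component likelihoods at x = 0.5 minutes:
  p_1 = 2.3·e^(−2.3·0.5) = 2.3·e^(−1.1500) = 0.728265
  p_2 = 2.5·e^(−2.5·0.5) = 2.5·e^(−1.2500) = 0.716262
  p_3 = 3.1·e^(−3.1·0.5) = 3.1·e^(−1.5500) = 0.657969
Prior × likelihood for each component:
  P(Z=1)·p_1 = 0.23 × 0.728265 = 0.167501
  P(Z=2)·p_2 = 0.28 × 0.716262 = 0.200553
  P(Z=3)·p_3 = 0.49 × 0.657969 = 0.322405
Denominator: 0.167501 + 0.200553 + 0.322405 = 0.690459
So the posterior for Regime 2 is 0.200553 / 0.690459 ≈ 0.2905.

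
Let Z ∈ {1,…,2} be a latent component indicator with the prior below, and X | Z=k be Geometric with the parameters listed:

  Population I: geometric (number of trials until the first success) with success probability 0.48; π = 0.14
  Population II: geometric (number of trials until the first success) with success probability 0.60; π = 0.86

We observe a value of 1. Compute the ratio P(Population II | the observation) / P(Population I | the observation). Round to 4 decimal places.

7.6786

Since P(k|x) ∝ π_k f_k(x), the posterior odds are π_i f_i(x) / (π_j f_j(x)).
Evaluate each component's likelihood at the observed value:
  f_I = 0.48
  f_II = 0.6
Odds = (0.86/0.14) × (0.6/0.48) = 6.14286 × 1.25 ≈ 7.6786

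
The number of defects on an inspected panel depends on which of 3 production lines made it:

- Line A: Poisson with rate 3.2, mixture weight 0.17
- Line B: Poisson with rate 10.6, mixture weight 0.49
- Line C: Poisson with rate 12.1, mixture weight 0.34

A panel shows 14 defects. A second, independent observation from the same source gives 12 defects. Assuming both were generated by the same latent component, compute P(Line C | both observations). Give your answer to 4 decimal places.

0.5189

By Bayes' theorem, P(k | x) = w_k f_k(x) / Σ_j w_j f_j(x).
Since both observations come from the same component, the likelihood for component k is f_k(x₁)·f_k(x₂).
  L_A = [e^(−3.2)·3.2^14/14! = 5.52013e-06] × [9.81116e-05] = 5.41589e-10
  L_B = [e^(−10.6)·10.6^14/14! = 0.0646178] × [0.104668] = 0.00676339
  L_C = [e^(−12.1)·12.1^14/14! = 0.0919652] × [0.114321] = 0.0105135
Weight by the priors:
  w_A·L_A = 0.17 × 5.41589e-10 = 9.207e-11
  w_B·L_B = 0.49 × 0.00676339 = 0.00331406
  w_C·L_C = 0.34 × 0.0105135 = 0.00357459
Denominator: 9.207e-11 + 0.00331406 + 0.00357459 = 0.00688865
So the posterior for Line C is 0.00357459 / 0.00688865 ≈ 0.5189.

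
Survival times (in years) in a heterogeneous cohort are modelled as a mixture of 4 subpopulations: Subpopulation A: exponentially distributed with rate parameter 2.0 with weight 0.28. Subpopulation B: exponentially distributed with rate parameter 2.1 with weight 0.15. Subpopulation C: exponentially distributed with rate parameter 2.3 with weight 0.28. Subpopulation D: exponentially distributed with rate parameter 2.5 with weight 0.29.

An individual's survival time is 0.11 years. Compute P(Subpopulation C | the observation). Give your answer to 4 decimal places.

The responsibility of component k is π_k f_k(x) divided by Σ_j π_j f_j(x).
Exponential densities:
  f_A = 2.0·e^(−2.0·0.11) = 2.0·e^(−0.2200) = 1.60504
  f_B = 2.1·e^(−2.1·0.11) = 2.1·e^(−0.2310) = 1.66685
  f_C = 2.3·e^(−2.3·0.11) = 2.3·e^(−0.2530) = 1.78588
  f_D = 2.5·e^(−2.5·0.11) = 2.5·e^(−0.2750) = 1.89893
Unnormalised posteriors:
  π_A·f_A = 0.28 × 1.60504 = 0.449411
  π_B·f_B = 0.15 × 1.66685 = 0.250028
  π_C·f_C = 0.28 × 1.78588 = 0.500045
  π_D·f_D = 0.29 × 1.89893 = 0.55069
Sum: 0.449411 + 0.250028 + 0.500045 + 0.55069 = 1.75017
So the posterior for Subpopulation C is 0.500045 / 1.75017 ≈ 0.2857.

0.2857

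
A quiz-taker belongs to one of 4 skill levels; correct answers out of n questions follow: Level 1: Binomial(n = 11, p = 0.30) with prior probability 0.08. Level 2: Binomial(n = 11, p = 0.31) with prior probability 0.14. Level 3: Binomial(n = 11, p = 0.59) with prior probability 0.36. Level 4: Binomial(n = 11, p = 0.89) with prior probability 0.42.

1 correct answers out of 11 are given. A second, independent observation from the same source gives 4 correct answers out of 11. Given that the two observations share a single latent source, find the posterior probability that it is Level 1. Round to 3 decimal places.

P(component k | x) = P(Z=k)·f_k(x) / marginal(x), where marginal(x) = Σ_j P(Z=j)·f_j(x).
Since both observations come from the same component, the likelihood for component k is f_k(x₁)·f_k(x₂).
  f_1 = [0.0932168] × [0.220133] = 0.0205201
  f_2 = [0.0834152] × [0.226936] = 0.01893
  f_3 = [0.000871131] × [0.077877] = 6.7841e-05
  f_4 = [2.53927e-09] × [4.03481e-05] = 1.02455e-13
Multiply by the mixture weights:
  P(Z=1)·f_1 = 0.08 × 0.0205201 = 0.00164161
  P(Z=2)·f_2 = 0.14 × 0.01893 = 0.00265019
  P(Z=3)·f_3 = 0.36 × 6.7841e-05 = 2.44228e-05
  P(Z=4)·f_4 = 0.42 × 1.02455e-13 = 4.3031e-14
Normaliser: 0.00164161 + 0.00265019 + 2.44228e-05 + 4.3031e-14 = 0.00431623
Responsibility of Level 1: 0.00164161 / 0.00431623 ≈ 0.380

0.380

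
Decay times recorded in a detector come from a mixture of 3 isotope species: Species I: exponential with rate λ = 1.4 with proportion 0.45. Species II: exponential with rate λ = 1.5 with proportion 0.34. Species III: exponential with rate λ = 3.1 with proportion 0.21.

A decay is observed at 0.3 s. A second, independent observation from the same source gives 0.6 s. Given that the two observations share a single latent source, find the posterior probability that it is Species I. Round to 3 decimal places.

By Bayes' theorem, P(k | x) = w_k f_k(x) / Σ_j w_j f_j(x).
Since both observations come from the same component, the likelihood for component k is f_k(x₁)·f_k(x₂).
  p_I = [1.4·e^(−1.4·0.3) = 1.4·e^(−0.4200) = 0.919866] × [0.604395] = 0.555962
  p_II = [1.5·e^(−1.5·0.3) = 1.5·e^(−0.4500) = 0.956442] × [0.609854] = 0.583291
  p_III = [3.1·e^(−3.1·0.3) = 3.1·e^(−0.9300) = 1.22312] × [0.482585] = 0.590258
Prior × likelihood for each component:
  w_I·p_I = 0.45 × 0.555962 = 0.250183
  w_II·p_II = 0.34 × 0.583291 = 0.198319
  w_III·p_III = 0.21 × 0.590258 = 0.123954
Evidence: 0.250183 + 0.198319 + 0.123954 = 0.572456
So the posterior for Species I is 0.250183 / 0.572456 ≈ 0.437.

0.437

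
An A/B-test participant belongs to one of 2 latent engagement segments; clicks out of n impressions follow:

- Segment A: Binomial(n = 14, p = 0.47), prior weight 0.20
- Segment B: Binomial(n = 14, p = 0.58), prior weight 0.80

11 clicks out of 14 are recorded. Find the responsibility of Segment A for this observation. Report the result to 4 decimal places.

Posterior ∝ prior × likelihood, so P(k | x) ∝ π_k f_k(x); normalise over all components.
Binomial probabilities:
  p_A = 0.0133969
  p_B = 0.0673841
Weight by the priors:
  π_A·p_A = 0.20 × 0.0133969 = 0.00267939
  π_B·p_B = 0.80 × 0.0673841 = 0.0539072
Sum: 0.00267939 + 0.0539072 = 0.0565866
So the posterior for Segment A is 0.00267939 / 0.0565866 ≈ 0.0474.

0.0474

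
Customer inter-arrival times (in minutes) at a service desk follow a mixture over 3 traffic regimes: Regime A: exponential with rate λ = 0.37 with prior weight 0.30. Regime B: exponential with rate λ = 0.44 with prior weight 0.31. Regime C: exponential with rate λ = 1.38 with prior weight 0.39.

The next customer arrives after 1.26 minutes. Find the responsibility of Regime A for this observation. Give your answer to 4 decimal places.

0.2871

P(component k | x) = w_k·f_k(x) / marginal(x), where marginal(x) = Σ_j w_j·f_j(x).
Evaluate each component's likelihood at the observed value:
  p_A = 0.37·e^(−0.37·1.26) = 0.37·e^(−0.4662) = 0.232131
  p_B = 0.44·e^(−0.44·1.26) = 0.44·e^(−0.5544) = 0.252743
  p_C = 1.38·e^(−1.38·1.26) = 1.38·e^(−1.7388) = 0.242509
Unnormalised posteriors:
  w_A·p_A = 0.30 × 0.232131 = 0.0696394
  w_B·p_B = 0.31 × 0.252743 = 0.0783505
  w_C·p_C = 0.39 × 0.242509 = 0.0945785
Denominator: 0.0696394 + 0.0783505 + 0.0945785 = 0.242568
Responsibility of Regime A: 0.0696394 / 0.242568 ≈ 0.2871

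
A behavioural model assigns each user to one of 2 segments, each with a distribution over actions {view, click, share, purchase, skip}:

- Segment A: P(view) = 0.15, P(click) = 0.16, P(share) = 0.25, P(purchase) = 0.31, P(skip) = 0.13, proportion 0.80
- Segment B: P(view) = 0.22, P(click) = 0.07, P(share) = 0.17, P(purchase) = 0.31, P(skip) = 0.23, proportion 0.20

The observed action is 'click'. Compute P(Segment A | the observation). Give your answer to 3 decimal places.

The responsibility of component k is π_k f_k(x) divided by Σ_j π_j f_j(x).
Categorical probabilities:
  p_A = 0.16
  p_B = 0.07
Multiply by the mixture weights:
  π_A·p_A = 0.80 × 0.16 = 0.128
  π_B·p_B = 0.20 × 0.07 = 0.014
Sum: 0.128 + 0.014 = 0.142
P(Segment A | data) ≈ 0.901

0.901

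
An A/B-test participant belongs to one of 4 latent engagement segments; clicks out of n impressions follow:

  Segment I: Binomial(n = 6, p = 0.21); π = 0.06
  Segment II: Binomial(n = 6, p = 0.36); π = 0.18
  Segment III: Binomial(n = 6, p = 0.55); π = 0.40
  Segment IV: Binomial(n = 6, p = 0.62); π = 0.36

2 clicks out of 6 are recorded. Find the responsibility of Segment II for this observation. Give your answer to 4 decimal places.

0.3060

Posterior ∝ prior × likelihood, so P(k | x) ∝ P(Z=k) f_k(x); normalise over all components.
Evaluate each component's likelihood at the observed value:
  p_I = C(6,2)·0.21^2·0.79^4 = 15·0.0441·0.389501 = 0.257655
  p_II = C(6,2)·0.36^2·0.64^4 = 15·0.1296·0.167772 = 0.326149
  p_III = C(6,2)·0.55^2·0.45^4 = 15·0.3025·0.0410062 = 0.186066
  p_IV = C(6,2)·0.62^2·0.38^4 = 15·0.3844·0.0208514 = 0.120229
Multiply by the mixture weights:
  P(Z=I)·p_I = 0.06 × 0.257655 = 0.0154593
  P(Z=II)·p_II = 0.18 × 0.326149 = 0.0587068
  P(Z=III)·p_III = 0.40 × 0.186066 = 0.0744263
  P(Z=IV)·p_IV = 0.36 × 0.120229 = 0.0432824
Marginal: 0.0154593 + 0.0587068 + 0.0744263 + 0.0432824 = 0.191875
P(Segment II | the observation) = 0.0587068 / 0.191875 ≈ 0.3060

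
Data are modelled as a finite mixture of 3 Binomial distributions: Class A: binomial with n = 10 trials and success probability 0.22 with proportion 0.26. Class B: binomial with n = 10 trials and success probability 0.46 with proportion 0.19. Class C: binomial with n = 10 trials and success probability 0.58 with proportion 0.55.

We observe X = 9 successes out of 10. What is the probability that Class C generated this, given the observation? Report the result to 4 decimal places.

Apply Bayes' rule: the posterior for each component is proportional to its prior times its likelihood at x.
Evaluate each component's likelihood at the observed value:
  p_A = 9.4167e-06
  p_B = 0.00497983
  p_C = 0.0311962
Weight by the priors:
  w_A·p_A = 0.26 × 9.4167e-06 = 2.44834e-06
  w_B·p_B = 0.19 × 0.00497983 = 0.000946167
  w_C·p_C = 0.55 × 0.0311962 = 0.0171579
Denominator: 2.44834e-06 + 0.000946167 + 0.0171579 = 0.0181065
P(Class C | x) ≈ 0.9476

0.9476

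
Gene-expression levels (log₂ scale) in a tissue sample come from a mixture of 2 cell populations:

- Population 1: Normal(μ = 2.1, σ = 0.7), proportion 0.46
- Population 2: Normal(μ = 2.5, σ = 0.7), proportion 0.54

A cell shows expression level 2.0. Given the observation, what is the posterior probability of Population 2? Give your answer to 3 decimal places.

By Bayes' theorem, P(k | x) = w_k f_k(x) / Σ_j w_j f_j(x).
Component likelihoods at x = 2.0:
  p_1 = (1/(0.7·√(2π)))·exp(−(2.0−2.1)²/(2·0.7²)) = 0.569918·exp(-0.01020) = 0.564132
  p_2 = (1/(0.7·√(2π)))·exp(−(2.0−2.5)²/(2·0.7²)) = 0.569918·exp(-0.25510) = 0.441593
Unnormalised posteriors:
  w_1·p_1 = 0.46 × 0.564132 = 0.259501
  w_2·p_2 = 0.54 × 0.441593 = 0.23846
Denominator: 0.259501 + 0.23846 = 0.497961
P(Population 2 | 2.0) = 0.23846 / 0.497961 ≈ 0.479

0.479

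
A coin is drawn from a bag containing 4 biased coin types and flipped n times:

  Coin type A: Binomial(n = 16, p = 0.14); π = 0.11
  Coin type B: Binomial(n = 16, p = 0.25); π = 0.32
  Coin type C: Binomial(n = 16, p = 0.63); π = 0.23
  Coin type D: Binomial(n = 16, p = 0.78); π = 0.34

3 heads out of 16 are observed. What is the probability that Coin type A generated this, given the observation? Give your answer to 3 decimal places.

The responsibility of component k is π_k f_k(x) divided by Σ_j π_j f_j(x).
Binomial probabilities:
  p_A = 0.216298
  p_B = 0.207876
  p_C = 0.000341061
  p_D = 7.51565e-07
Unnormalised posteriors:
  π_A·p_A = 0.11 × 0.216298 = 0.0237928
  π_B·p_B = 0.32 × 0.207876 = 0.0665203
  π_C·p_C = 0.23 × 0.000341061 = 7.8444e-05
  π_D·p_D = 0.34 × 7.51565e-07 = 2.55532e-07
Sum: 0.0237928 + 0.0665203 + 7.8444e-05 + 2.55532e-07 = 0.0903918
P(Coin type A | 3 heads out of 16) ≈ 0.263

0.263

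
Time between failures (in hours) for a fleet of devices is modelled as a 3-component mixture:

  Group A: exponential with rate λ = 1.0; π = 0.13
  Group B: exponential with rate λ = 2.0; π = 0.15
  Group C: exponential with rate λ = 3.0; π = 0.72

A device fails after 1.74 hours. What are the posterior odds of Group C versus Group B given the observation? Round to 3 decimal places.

Posterior odds = (π_i f_i(x)) / (π_j f_j(x)); the normalising sum cancels.
Exponential densities:
  f_A = 1.0·e^(−1.0·1.74) = 1.0·e^(−1.7400) = 0.17552
  f_B = 2.0·e^(−2.0·1.74) = 2.0·e^(−3.4800) = 0.0616148
  f_C = 3.0·e^(−3.0·1.74) = 3.0·e^(−5.2200) = 0.016222
0.0116798 / 0.00924222 ≈ 1.264

1.264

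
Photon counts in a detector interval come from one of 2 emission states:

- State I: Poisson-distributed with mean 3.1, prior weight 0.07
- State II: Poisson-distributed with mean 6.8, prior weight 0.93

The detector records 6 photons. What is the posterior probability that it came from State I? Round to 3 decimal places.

0.027

Posterior ∝ prior × likelihood, so P(k | x) ∝ π_k f_k(x); normalise over all components.
Evaluate each component's likelihood at the observed value:
  p_I = 0.0555296
  p_II = 0.152939
Unnormalised posteriors:
  π_I·p_I = 0.07 × 0.0555296 = 0.00388707
  π_II·p_II = 0.93 × 0.152939 = 0.142233
Denominator: 0.00388707 + 0.142233 = 0.14612
So the posterior for State I is 0.00388707 / 0.14612 ≈ 0.027.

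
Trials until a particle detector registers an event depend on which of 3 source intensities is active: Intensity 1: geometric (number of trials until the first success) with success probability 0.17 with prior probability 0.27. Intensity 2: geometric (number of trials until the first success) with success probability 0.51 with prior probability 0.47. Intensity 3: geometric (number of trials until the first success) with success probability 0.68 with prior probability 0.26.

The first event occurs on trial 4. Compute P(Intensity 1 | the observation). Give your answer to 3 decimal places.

0.436

Posterior ∝ prior × likelihood, so P(k | x) ∝ P(Z=k) f_k(x); normalise over all components.
Geometric probabilities:
  f_1 = 0.17·(1−0.17)^3 = 0.17·0.571787 = 0.0972038
  f_2 = 0.51·(1−0.51)^3 = 0.51·0.117649 = 0.060001
  f_3 = 0.68·(1−0.68)^3 = 0.68·0.032768 = 0.0222822
Prior × likelihood for each component:
  P(Z=1)·f_1 = 0.27 × 0.0972038 = 0.026245
  P(Z=2)·f_2 = 0.47 × 0.060001 = 0.0282005
  P(Z=3)·f_3 = 0.26 × 0.0222822 = 0.00579338
Denominator: 0.026245 + 0.0282005 + 0.00579338 = 0.0602389
So the posterior for Intensity 1 is 0.026245 / 0.0602389 ≈ 0.436.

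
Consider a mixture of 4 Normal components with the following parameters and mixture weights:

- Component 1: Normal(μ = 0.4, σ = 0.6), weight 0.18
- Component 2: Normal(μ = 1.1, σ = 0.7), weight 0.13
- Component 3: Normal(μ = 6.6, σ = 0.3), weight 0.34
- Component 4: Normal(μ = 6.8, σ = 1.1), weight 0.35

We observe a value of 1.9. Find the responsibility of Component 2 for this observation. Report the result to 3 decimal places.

The responsibility of component k is w_k f_k(x) divided by Σ_j w_j f_j(x).
Component likelihoods at x = 1.9:
  f_1 = (1/(0.6·√(2π)))·exp(−(1.9−0.4)²/(2·0.6²)) = 0.664904·exp(-3.12500) = 0.0292138
  f_2 = (1/(0.7·√(2π)))·exp(−(1.9−1.1)²/(2·0.7²)) = 0.569918·exp(-0.65306) = 0.296614
  f_3 = (1/(0.3·√(2π)))·exp(−(1.9−6.6)²/(2·0.3²)) = 1.329808·exp(-122.72222) = 6.70201e-54
  f_4 = (1/(1.1·√(2π)))·exp(−(1.9−6.8)²/(2·1.1²)) = 0.362675·exp(-9.92149) = 1.78103e-05
Weight by the priors:
  w_1·f_1 = 0.18 × 0.0292138 = 0.00525849
  w_2·f_2 = 0.13 × 0.296614 = 0.0385598
  w_3·f_3 = 0.34 × 6.70201e-54 = 2.27868e-54
  w_4·f_4 = 0.35 × 1.78103e-05 = 6.23359e-06
Denominator: 0.00525849 + 0.0385598 + 2.27868e-54 + 6.23359e-06 = 0.0438245
P(Component 2 | data) = 0.0385598 / 0.0438245 ≈ 0.880

0.880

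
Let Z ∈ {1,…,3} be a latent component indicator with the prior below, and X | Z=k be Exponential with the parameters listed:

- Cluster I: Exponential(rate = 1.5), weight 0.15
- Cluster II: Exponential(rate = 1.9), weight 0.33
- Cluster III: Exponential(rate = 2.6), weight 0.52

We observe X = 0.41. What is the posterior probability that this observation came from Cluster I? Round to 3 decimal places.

0.139

P(component k | x) = w_k·f_k(x) / marginal(x), where marginal(x) = Σ_j w_j·f_j(x).
Evaluate each component's likelihood at the observed value:
  p_I = 1.5·e^(−1.5·0.41) = 1.5·e^(−0.6150) = 0.810961
  p_II = 1.9·e^(−1.9·0.41) = 1.9·e^(−0.7790) = 0.871843
  p_III = 2.6·e^(−2.6·0.41) = 2.6·e^(−1.0660) = 0.895397
Multiply by the mixture weights:
  w_I·p_I = 0.15 × 0.810961 = 0.121644
  w_II·p_II = 0.33 × 0.871843 = 0.287708
  w_III·p_III = 0.52 × 0.895397 = 0.465606
Denominator: 0.121644 + 0.287708 + 0.465606 = 0.874959
P(Cluster I | 0.41) ≈ 0.139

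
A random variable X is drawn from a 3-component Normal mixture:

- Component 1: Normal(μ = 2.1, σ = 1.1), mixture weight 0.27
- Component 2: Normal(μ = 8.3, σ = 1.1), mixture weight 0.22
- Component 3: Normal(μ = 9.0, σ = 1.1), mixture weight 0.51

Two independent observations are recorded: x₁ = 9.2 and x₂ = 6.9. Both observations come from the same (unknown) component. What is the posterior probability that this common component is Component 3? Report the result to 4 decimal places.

Posterior ∝ prior × likelihood, so P(k | x) ∝ w_k f_k(x); normalise over all components.
Since both observations come from the same component, the likelihood for component k is f_k(x₁)·f_k(x₂).
  p_1 = [3.25771e-10] × [2.65917e-05] = 8.66281e-15
  p_2 = [0.25951] × [0.161352] = 0.0418725
  p_3 = [0.356729] × [0.0586268] = 0.0209139
Prior × likelihood for each component:
  w_1·p_1 = 0.27 × 8.66281e-15 = 2.33896e-15
  w_2·p_2 = 0.22 × 0.0418725 = 0.00921195
  w_3·p_3 = 0.51 × 0.0209139 = 0.0106661
Normaliser: 2.33896e-15 + 0.00921195 + 0.0106661 = 0.0198781
Responsibility of Component 3: 0.0106661 / 0.0198781 ≈ 0.5366

0.5366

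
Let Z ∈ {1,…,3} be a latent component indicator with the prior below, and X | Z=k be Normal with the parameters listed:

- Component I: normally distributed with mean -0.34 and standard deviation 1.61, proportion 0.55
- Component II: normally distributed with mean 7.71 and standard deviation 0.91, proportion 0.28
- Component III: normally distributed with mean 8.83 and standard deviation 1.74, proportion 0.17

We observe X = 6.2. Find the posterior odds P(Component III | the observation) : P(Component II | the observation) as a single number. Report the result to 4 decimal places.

0.4014

The posterior odds equal the prior odds times the likelihood ratio: (π_i/π_j)·(f_i(x)/f_j(x)).
Component likelihoods at x = 6.2:
  f_I = 6.4713e-05
  f_II = 0.110655
  f_III = 0.0731582
Posterior odds = (π_III·f_III) / (π_II·f_II) = (0.17·0.0731582) / (0.28·0.110655) = 0.0124369 / 0.0309835 ≈ 0.4014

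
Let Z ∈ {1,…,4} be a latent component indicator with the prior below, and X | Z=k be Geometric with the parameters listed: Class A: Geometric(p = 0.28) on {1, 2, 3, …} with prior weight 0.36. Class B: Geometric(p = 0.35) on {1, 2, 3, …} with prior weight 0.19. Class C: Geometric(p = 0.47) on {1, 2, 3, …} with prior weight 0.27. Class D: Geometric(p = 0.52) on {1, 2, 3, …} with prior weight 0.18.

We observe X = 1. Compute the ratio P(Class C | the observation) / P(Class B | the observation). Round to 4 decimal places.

Since P(k|x) ∝ π_k f_k(x), the posterior odds are π_i f_i(x) / (π_j f_j(x)).
Geometric probabilities:
  f_A = 0.28
  f_B = 0.35
  f_C = 0.47
  f_D = 0.52
0.1269 / 0.0665 ≈ 1.9083

1.9083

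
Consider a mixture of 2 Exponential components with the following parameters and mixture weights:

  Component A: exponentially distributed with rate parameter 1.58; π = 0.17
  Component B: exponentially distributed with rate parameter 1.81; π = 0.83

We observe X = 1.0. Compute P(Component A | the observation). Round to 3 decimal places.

0.184

The responsibility of component k is w_k f_k(x) divided by Σ_j w_j f_j(x).
Component likelihoods at x = 1.0:
  L_A = 1.58·e^(−1.58·1.0) = 1.58·e^(−1.5800) = 0.325441
  L_B = 1.81·e^(−1.81·1.0) = 1.81·e^(−1.8100) = 0.296214
Unnormalised posteriors:
  w_A·L_A = 0.17 × 0.325441 = 0.0553249
  w_B·L_B = 0.83 × 0.296214 = 0.245858
Normaliser: 0.0553249 + 0.245858 = 0.301183
So the posterior for Component A is 0.0553249 / 0.301183 ≈ 0.184.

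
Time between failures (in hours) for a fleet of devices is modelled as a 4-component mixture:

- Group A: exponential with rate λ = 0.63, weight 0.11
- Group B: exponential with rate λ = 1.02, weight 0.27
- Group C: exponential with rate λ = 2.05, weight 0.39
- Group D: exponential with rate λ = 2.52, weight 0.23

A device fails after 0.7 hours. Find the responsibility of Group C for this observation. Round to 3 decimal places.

0.406

P(component k | x) = P(Z=k)·f_k(x) / marginal(x), where marginal(x) = Σ_j P(Z=j)·f_j(x).
Component likelihoods at x = 0.7 hours:
  p_A = 0.63·e^(−0.63·0.7) = 0.63·e^(−0.4410) = 0.405337
  p_B = 1.02·e^(−1.02·0.7) = 1.02·e^(−0.7140) = 0.499475
  p_C = 2.05·e^(−2.05·0.7) = 2.05·e^(−1.4350) = 0.488136
  p_D = 2.52·e^(−2.52·0.7) = 2.52·e^(−1.7640) = 0.431822
Unnormalised posteriors:
  P(Z=A)·p_A = 0.11 × 0.405337 = 0.0445871
  P(Z=B)·p_B = 0.27 × 0.499475 = 0.134858
  P(Z=C)·p_C = 0.39 × 0.488136 = 0.190373
  P(Z=D)·p_D = 0.23 × 0.431822 = 0.0993191
Evidence: 0.0445871 + 0.134858 + 0.190373 + 0.0993191 = 0.469138
P(Group C | the observation) = 0.190373 / 0.469138 ≈ 0.406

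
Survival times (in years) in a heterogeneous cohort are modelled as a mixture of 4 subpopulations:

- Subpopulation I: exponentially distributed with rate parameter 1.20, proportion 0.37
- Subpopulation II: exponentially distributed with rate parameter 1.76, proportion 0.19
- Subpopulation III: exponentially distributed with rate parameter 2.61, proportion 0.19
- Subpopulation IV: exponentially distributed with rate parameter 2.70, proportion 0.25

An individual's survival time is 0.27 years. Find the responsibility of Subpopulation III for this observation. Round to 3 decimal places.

0.223

By Bayes' theorem, P(k | x) = w_k f_k(x) / Σ_j w_j f_j(x).
Component likelihoods at x = 0.27 years:
  f_I = 1.20·e^(−1.20·0.27) = 1.20·e^(−0.3240) = 0.8679
  f_II = 1.76·e^(−1.76·0.27) = 1.76·e^(−0.4752) = 1.0943
  f_III = 2.61·e^(−2.61·0.27) = 2.61·e^(−0.7047) = 1.29001
  f_IV = 2.70·e^(−2.70·0.27) = 2.70·e^(−0.7290) = 1.30246
Unnormalised posteriors:
  w_I·f_I = 0.37 × 0.8679 = 0.321123
  w_II·f_II = 0.19 × 1.0943 = 0.207917
  w_III·f_III = 0.19 × 1.29001 = 0.245102
  w_IV·f_IV = 0.25 × 1.30246 = 0.325614
Sum: 0.321123 + 0.207917 + 0.245102 + 0.325614 = 1.09976
P(Subpopulation III | data) ≈ 0.223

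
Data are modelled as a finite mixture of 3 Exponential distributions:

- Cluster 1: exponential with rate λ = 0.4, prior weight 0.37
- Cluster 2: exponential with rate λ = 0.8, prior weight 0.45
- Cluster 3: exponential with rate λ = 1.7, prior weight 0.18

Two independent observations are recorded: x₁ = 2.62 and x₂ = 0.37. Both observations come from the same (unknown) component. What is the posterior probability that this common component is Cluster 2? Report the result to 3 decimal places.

P(component k | x) = π_k·f_k(x) / marginal(x), where marginal(x) = Σ_j π_j·f_j(x).
Since both observations come from the same component, the likelihood for component k is f_k(x₁)·f_k(x₂).
  p_1 = [0.140255] × [0.344972] = 0.0483842
  p_2 = [0.0983578] × [0.59503] = 0.0585258
  p_3 = [0.0197743] × [0.906312] = 0.0179217
Unnormalised posteriors:
  π_1·p_1 = 0.37 × 0.0483842 = 0.0179022
  π_2·p_2 = 0.45 × 0.0585258 = 0.0263366
  π_3·p_3 = 0.18 × 0.0179217 = 0.0032259
Evidence: 0.0179022 + 0.0263366 + 0.0032259 = 0.0474647
P(Cluster 2 | x₁, x₂) = 0.0263366 / 0.0474647 ≈ 0.555

0.555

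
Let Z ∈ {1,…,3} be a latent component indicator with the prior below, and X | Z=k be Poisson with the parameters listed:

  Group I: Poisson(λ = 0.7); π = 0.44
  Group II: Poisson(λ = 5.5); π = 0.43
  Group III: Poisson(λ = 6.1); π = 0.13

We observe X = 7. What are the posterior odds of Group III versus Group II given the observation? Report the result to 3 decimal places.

0.343

Posterior odds = (P(Z=i) f_i(x)) / (P(Z=j) f_j(x)); the normalising sum cancels.
Poisson probabilities:
  L_I = 8.11427e-06
  L_II = 0.123449
  L_III = 0.139856
Odds = (0.13/0.43) × (0.139856/0.123449) = 0.302326 × 1.1329 ≈ 0.343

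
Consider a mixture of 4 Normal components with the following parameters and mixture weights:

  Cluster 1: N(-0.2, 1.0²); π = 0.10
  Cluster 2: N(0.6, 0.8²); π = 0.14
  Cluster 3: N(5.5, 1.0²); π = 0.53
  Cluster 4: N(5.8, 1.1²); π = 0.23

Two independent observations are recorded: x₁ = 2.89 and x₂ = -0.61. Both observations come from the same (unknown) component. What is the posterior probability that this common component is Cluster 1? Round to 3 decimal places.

0.401

Apply Bayes' rule: the posterior for each component is proportional to its prior times its likelihood at x.
Since both observations come from the same component, the likelihood for component k is f_k(x₁)·f_k(x₂).
  L_1 = [(1/(1.0·√(2π)))·exp(−(2.89−-0.2)²/(2·1.0²)) = 0.398942·exp(-4.77405) = 0.00336951] × [0.366782] = 0.00123587
  L_2 = [(1/(0.8·√(2π)))·exp(−(2.89−0.6)²/(2·0.8²)) = 0.498678·exp(-4.09695) = 0.00828965] × [0.158877] = 0.00131704
  L_3 = [(1/(1.0·√(2π)))·exp(−(2.89−5.5)²/(2·1.0²)) = 0.398942·exp(-3.40605) = 0.0132337] × [3.12139e-09] = 4.13075e-11
  L_4 = [(1/(1.1·√(2π)))·exp(−(2.89−5.8)²/(2·1.1²)) = 0.362675·exp(-3.49921) = 0.0109604] × [1.534e-08] = 1.68133e-10
Unnormalised posteriors:
  π_1·L_1 = 0.10 × 0.00123587 = 0.000123587
  π_2·L_2 = 0.14 × 0.00131704 = 0.000184385
  π_3·L_3 = 0.53 × 4.13075e-11 = 2.1893e-11
  π_4·L_4 = 0.23 × 1.68133e-10 = 3.86706e-11
Denominator: 0.000123587 + 0.000184385 + 2.1893e-11 + 3.86706e-11 = 0.000307973
P(Cluster 1 | x) = 0.000123587 / 0.000307973 ≈ 0.401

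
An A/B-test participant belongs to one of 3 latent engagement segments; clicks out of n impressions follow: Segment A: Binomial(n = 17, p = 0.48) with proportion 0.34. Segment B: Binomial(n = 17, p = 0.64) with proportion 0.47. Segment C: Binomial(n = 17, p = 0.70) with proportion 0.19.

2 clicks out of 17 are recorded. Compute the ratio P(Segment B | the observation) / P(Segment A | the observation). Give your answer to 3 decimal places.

Only the two components matter; the odds are (π_i f_i(x)) / (π_j f_j(x)).
Binomial probabilities:
  f_A = 0.00172215
  f_B = 1.23151e-05
  f_C = 9.56211e-07
Posterior odds = (π_B·f_B) / (π_A·f_A) = (0.47·1.23151e-05) / (0.34·0.00172215) = 5.78808e-06 / 0.000585532 ≈ 0.010

0.010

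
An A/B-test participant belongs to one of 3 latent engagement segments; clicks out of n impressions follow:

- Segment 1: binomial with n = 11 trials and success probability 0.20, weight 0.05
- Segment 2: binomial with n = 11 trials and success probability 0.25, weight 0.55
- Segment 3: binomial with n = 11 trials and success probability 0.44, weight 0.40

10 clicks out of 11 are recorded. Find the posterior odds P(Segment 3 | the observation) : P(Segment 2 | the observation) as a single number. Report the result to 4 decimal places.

154.8641

The posterior odds equal the prior odds times the likelihood ratio: (π_i/π_j)·(f_i(x)/f_j(x)).
Evaluate each component's likelihood at the observed value:
  L_1 = C(11,10)·0.20^10·0.80^1 = 11·1.024e-07·0.8 = 9.0112e-07
  L_2 = C(11,10)·0.25^10·0.75^1 = 11·9.53674e-07·0.75 = 7.86781e-06
  L_3 = C(11,10)·0.44^10·0.56^1 = 11·0.000271974·0.56 = 0.00167536
Odds = (0.40/0.55) × (0.00167536/7.86781e-06) = 0.727273 × 212.938 ≈ 154.8641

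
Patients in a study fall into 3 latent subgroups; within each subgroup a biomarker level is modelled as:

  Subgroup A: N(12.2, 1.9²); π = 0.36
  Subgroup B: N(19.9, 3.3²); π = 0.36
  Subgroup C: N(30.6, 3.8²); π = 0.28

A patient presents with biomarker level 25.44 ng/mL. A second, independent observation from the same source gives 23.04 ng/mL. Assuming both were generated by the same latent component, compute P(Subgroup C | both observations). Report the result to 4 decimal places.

0.1719

The responsibility of component k is π_k f_k(x) divided by Σ_j π_j f_j(x).
Since both observations come from the same component, the likelihood for component k is f_k(x₁)·f_k(x₂).
  L_A = [(1/(1.9·√(2π)))·exp(−(25.44−12.2)²/(2·1.9²)) = 0.209970·exp(-24.27945) = 5.99414e-12] × [1.79477e-08] = 1.07581e-19
  L_B = [(1/(3.3·√(2π)))·exp(−(25.44−19.9)²/(2·3.3²)) = 0.120892·exp(-1.40916) = 0.0295395] × [0.0768768] = 0.0022709
  L_C = [(1/(3.8·√(2π)))·exp(−(25.44−30.6)²/(2·3.8²)) = 0.104985·exp(-0.92194) = 0.0417574] × [0.0145096] = 0.000605885
Weight by the priors:
  π_A·L_A = 0.36 × 1.07581e-19 = 3.87291e-20
  π_B·L_B = 0.36 × 0.0022709 = 0.000817526
  π_C·L_C = 0.28 × 0.000605885 = 0.000169648
Marginal: 3.87291e-20 + 0.000817526 + 0.000169648 = 0.000987173
P(Subgroup C | x₁,x₂) ≈ 0.1719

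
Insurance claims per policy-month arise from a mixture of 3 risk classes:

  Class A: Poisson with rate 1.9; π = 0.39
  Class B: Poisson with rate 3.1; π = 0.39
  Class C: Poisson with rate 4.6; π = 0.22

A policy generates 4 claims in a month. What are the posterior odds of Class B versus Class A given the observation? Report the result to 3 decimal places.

The posterior odds equal the prior odds times the likelihood ratio: (P(Z=i)/P(Z=j))·(f_i(x)/f_j(x)).
Poisson probabilities:
  L_A = 0.0812164
  L_B = 0.17335
  L_C = 0.187528
0.0676063 / 0.0316744 ≈ 2.134

2.134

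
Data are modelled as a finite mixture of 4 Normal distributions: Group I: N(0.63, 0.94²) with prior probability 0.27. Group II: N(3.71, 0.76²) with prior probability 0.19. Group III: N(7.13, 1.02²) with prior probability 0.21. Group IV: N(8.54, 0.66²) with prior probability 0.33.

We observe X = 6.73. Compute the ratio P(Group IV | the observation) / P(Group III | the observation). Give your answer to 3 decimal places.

0.061

Since P(k|x) ∝ π_k f_k(x), the posterior odds are π_i f_i(x) / (π_j f_j(x)).
Normal densities:
  p_I = 3.04311e-10
  p_II = 0.000195571
  p_III = 0.362172
  p_IV = 0.0140678
Odds = (0.33/0.21) × (0.0140678/0.362172) = 1.57143 × 0.0388428 ≈ 0.061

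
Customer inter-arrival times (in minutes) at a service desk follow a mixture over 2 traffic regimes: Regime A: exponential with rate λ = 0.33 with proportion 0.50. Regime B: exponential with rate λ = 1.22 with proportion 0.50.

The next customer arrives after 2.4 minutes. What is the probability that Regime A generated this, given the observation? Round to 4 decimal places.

0.6960

The responsibility of component k is π_k f_k(x) divided by Σ_j π_j f_j(x).
Component likelihoods at x = 2.4 minutes:
  L_A = 0.14947
  L_B = 0.0652748
Weight by the priors:
  π_A·L_A = 0.50 × 0.14947 = 0.0747348
  π_B·L_B = 0.50 × 0.0652748 = 0.0326374
Sum: 0.0747348 + 0.0326374 = 0.107372
P(Regime A | 2.4 minutes) = 0.0747348 / 0.107372 ≈ 0.6960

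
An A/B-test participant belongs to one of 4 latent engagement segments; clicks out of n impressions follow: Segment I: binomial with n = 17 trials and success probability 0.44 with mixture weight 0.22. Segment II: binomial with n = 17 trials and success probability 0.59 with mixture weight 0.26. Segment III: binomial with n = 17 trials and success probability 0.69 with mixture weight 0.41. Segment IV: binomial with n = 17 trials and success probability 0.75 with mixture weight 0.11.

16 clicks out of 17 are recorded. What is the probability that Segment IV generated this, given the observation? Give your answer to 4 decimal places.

0.4345

The responsibility of component k is P(Z=k) f_k(x) divided by Σ_j P(Z=j) f_j(x).
Component likelihoods at x = 16 clicks out of 17:
  L_I = 1.8788e-05
  L_II = 0.00150267
  L_III = 0.0139122
  L_IV = 0.042596
Unnormalised posteriors:
  P(Z=I)·L_I = 0.22 × 1.8788e-05 = 4.13335e-06
  P(Z=II)·L_II = 0.26 × 0.00150267 = 0.000390695
  P(Z=III)·L_III = 0.41 × 0.0139122 = 0.00570401
  P(Z=IV)·L_IV = 0.11 × 0.042596 = 0.00468556
Normaliser: 4.13335e-06 + 0.000390695 + 0.00570401 + 0.00468556 = 0.0107844
So the posterior for Segment IV is 0.00468556 / 0.0107844 ≈ 0.4345.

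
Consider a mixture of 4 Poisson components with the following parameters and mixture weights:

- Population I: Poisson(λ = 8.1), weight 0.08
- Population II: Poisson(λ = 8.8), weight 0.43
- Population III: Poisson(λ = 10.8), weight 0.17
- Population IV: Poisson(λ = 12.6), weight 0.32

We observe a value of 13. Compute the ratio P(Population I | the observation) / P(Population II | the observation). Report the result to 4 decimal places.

0.1275

The posterior odds equal the prior odds times the likelihood ratio: (w_i/w_j)·(f_i(x)/f_j(x)).
Poisson probabilities:
  p_I = e^(−8.1)·8.1^13/13! = 0.0314949
  p_II = e^(−8.8)·8.8^13/13! = 0.0459413
  p_III = e^(−10.8)·10.8^13/13! = 0.0890939
  p_IV = e^(−12.6)·12.6^13/13! = 0.109251
Posterior odds = (w_I·p_I) / (w_II·p_II) = (0.08·0.0314949) / (0.43·0.0459413) = 0.00251959 / 0.0197547 ≈ 0.1275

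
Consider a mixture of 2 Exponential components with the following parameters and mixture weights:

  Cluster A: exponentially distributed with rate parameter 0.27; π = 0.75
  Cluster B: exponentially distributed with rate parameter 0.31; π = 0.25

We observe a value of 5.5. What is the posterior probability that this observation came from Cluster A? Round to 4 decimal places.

P(component k | x) = π_k·f_k(x) / marginal(x), where marginal(x) = Σ_j π_j·f_j(x).
Component likelihoods at x = 5.5:
  f_A = 0.0611556
  f_B = 0.0563494
Prior × likelihood for each component:
  π_A·f_A = 0.75 × 0.0611556 = 0.0458667
  π_B·f_B = 0.25 × 0.0563494 = 0.0140874
Sum: 0.0458667 + 0.0140874 = 0.0599541
Responsibility of Cluster A: 0.0458667 / 0.0599541 ≈ 0.7650

0.7650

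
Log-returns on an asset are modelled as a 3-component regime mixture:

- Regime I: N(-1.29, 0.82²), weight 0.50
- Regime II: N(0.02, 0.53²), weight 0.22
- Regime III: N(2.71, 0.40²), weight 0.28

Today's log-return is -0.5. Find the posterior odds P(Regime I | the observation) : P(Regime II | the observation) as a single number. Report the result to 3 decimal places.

The posterior odds equal the prior odds times the likelihood ratio: (w_i/w_j)·(f_i(x)/f_j(x)).
Normal densities:
  L_I = 0.305877
  L_II = 0.465162
  L_III = 1.03379e-14
Odds = (0.50/0.22) × (0.305877/0.465162) = 2.27273 × 0.657572 ≈ 1.494

1.494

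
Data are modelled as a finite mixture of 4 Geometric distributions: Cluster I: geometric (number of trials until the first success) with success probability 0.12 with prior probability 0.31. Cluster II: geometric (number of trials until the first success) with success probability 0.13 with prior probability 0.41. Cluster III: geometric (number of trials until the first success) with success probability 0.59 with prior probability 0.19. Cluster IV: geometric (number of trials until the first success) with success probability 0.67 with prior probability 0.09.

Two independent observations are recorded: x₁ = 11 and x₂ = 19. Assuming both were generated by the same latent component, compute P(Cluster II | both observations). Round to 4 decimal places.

Posterior ∝ prior × likelihood, so P(k | x) ∝ π_k f_k(x); normalise over all components.
Since both observations come from the same component, the likelihood for component k is f_k(x₁)·f_k(x₂).
  f_I = [0.12·(1−0.12)^10 = 0.12·0.278501 = 0.0334201] × [0.012019] = 0.000401677
  f_II = [0.13·(1−0.13)^10 = 0.13·0.248423 = 0.032295] × [0.0105996] = 0.000342315
  f_III = [0.59·(1−0.59)^10 = 0.59·0.000134227 = 7.91937e-05] × [6.32356e-08] = 5.00786e-12
  f_IV = [0.67·(1−0.67)^10 = 0.67·1.53158e-05 = 1.02616e-05] × [1.4432e-09] = 1.48095e-14
Weight by the priors:
  π_I·f_I = 0.31 × 0.000401677 = 0.00012452
  π_II·f_II = 0.41 × 0.000342315 = 0.000140349
  π_III·f_III = 0.19 × 5.00786e-12 = 9.51493e-13
  π_IV·f_IV = 0.09 × 1.48095e-14 = 1.33285e-15
Marginal: 0.00012452 + 0.000140349 + 9.51493e-13 + 1.33285e-15 = 0.000264869
P(Cluster II | x) = 0.000140349 / 0.000264869 ≈ 0.5299

0.5299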